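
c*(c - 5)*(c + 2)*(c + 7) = c^4 + 4*c^3 - 31*c^2 - 70*c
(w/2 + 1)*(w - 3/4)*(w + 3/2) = w^3/2 + 11*w^2/8 + 3*w/16 - 9/8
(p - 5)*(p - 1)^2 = p^3 - 7*p^2 + 11*p - 5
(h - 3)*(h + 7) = h^2 + 4*h - 21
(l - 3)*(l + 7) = l^2 + 4*l - 21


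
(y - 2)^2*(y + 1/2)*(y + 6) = y^4 + 5*y^3/2 - 19*y^2 + 14*y + 12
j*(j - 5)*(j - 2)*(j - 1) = j^4 - 8*j^3 + 17*j^2 - 10*j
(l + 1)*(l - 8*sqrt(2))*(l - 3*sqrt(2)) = l^3 - 11*sqrt(2)*l^2 + l^2 - 11*sqrt(2)*l + 48*l + 48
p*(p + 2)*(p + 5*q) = p^3 + 5*p^2*q + 2*p^2 + 10*p*q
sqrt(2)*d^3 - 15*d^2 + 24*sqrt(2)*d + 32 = (d - 4*sqrt(2))^2*(sqrt(2)*d + 1)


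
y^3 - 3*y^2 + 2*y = y*(y - 2)*(y - 1)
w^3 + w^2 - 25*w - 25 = (w - 5)*(w + 1)*(w + 5)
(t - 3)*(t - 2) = t^2 - 5*t + 6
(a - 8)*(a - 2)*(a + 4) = a^3 - 6*a^2 - 24*a + 64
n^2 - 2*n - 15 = (n - 5)*(n + 3)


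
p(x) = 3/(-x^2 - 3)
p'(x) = 6*x/(-x^2 - 3)^2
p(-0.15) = -0.99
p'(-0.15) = -0.10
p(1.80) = -0.48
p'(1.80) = 0.28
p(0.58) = -0.90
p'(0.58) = 0.31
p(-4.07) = -0.15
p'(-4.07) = -0.06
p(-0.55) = -0.91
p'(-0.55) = -0.30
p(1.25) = -0.66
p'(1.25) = 0.36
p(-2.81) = -0.28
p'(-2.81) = -0.14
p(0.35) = -0.96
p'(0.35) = 0.22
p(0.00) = -1.00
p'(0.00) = 0.00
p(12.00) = -0.02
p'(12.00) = 0.00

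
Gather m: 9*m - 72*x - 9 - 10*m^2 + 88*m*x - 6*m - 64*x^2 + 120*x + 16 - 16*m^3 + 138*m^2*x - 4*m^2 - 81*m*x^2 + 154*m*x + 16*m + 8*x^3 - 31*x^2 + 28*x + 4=-16*m^3 + m^2*(138*x - 14) + m*(-81*x^2 + 242*x + 19) + 8*x^3 - 95*x^2 + 76*x + 11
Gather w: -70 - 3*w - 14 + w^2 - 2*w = w^2 - 5*w - 84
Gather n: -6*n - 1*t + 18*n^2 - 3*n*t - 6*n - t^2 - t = 18*n^2 + n*(-3*t - 12) - t^2 - 2*t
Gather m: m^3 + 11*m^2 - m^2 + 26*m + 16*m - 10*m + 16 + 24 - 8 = m^3 + 10*m^2 + 32*m + 32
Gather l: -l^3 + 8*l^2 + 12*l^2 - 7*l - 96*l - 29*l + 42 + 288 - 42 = -l^3 + 20*l^2 - 132*l + 288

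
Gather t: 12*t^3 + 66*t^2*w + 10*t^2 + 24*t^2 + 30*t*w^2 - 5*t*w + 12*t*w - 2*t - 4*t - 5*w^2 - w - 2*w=12*t^3 + t^2*(66*w + 34) + t*(30*w^2 + 7*w - 6) - 5*w^2 - 3*w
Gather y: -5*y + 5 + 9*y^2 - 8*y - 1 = 9*y^2 - 13*y + 4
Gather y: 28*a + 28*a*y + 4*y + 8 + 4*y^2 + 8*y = 28*a + 4*y^2 + y*(28*a + 12) + 8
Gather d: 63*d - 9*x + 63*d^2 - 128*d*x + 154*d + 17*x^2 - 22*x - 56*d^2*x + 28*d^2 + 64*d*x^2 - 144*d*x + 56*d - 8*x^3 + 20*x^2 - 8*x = d^2*(91 - 56*x) + d*(64*x^2 - 272*x + 273) - 8*x^3 + 37*x^2 - 39*x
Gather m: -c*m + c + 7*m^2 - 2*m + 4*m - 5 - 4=c + 7*m^2 + m*(2 - c) - 9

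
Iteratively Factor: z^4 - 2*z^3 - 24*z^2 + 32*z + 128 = (z - 4)*(z^3 + 2*z^2 - 16*z - 32) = (z - 4)*(z + 4)*(z^2 - 2*z - 8) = (z - 4)*(z + 2)*(z + 4)*(z - 4)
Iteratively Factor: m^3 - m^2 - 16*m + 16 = (m - 4)*(m^2 + 3*m - 4) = (m - 4)*(m + 4)*(m - 1)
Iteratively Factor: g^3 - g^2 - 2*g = (g + 1)*(g^2 - 2*g) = g*(g + 1)*(g - 2)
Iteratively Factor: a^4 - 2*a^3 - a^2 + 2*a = (a)*(a^3 - 2*a^2 - a + 2) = a*(a + 1)*(a^2 - 3*a + 2) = a*(a - 2)*(a + 1)*(a - 1)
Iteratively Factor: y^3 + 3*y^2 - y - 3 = (y + 3)*(y^2 - 1) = (y - 1)*(y + 3)*(y + 1)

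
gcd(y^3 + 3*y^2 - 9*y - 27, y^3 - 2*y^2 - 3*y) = y - 3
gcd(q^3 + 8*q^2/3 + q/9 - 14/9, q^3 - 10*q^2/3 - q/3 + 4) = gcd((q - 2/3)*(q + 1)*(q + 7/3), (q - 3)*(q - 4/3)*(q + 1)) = q + 1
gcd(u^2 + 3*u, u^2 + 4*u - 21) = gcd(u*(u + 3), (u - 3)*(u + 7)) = 1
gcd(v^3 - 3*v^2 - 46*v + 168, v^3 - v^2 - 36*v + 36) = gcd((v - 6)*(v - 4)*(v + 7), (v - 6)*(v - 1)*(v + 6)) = v - 6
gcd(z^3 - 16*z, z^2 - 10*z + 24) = z - 4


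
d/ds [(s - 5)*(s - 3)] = 2*s - 8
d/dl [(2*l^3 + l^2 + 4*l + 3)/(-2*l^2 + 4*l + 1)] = 2*(-2*l^4 + 8*l^3 + 9*l^2 + 7*l - 4)/(4*l^4 - 16*l^3 + 12*l^2 + 8*l + 1)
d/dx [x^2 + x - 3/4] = 2*x + 1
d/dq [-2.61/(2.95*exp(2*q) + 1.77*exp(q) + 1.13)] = (15.399*exp(q) + 4.6197)*exp(q)/(2.95*exp(2*q) + 1.77*exp(q) + 1.13)^2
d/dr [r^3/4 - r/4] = 3*r^2/4 - 1/4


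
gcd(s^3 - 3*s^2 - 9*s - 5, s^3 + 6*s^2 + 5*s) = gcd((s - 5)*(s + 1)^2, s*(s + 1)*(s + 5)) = s + 1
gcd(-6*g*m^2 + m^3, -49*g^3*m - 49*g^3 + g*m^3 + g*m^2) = 1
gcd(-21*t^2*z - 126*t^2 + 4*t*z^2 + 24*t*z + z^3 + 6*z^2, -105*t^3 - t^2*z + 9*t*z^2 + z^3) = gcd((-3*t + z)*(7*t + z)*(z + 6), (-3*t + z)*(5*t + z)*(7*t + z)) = -21*t^2 + 4*t*z + z^2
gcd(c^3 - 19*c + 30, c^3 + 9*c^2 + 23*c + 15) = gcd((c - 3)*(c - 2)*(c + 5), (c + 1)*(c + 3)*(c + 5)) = c + 5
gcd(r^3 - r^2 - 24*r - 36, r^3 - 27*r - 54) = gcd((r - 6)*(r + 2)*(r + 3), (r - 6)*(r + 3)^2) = r^2 - 3*r - 18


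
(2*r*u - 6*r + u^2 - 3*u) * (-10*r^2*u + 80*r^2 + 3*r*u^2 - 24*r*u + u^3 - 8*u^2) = -20*r^3*u^2 + 220*r^3*u - 480*r^3 - 4*r^2*u^3 + 44*r^2*u^2 - 96*r^2*u + 5*r*u^4 - 55*r*u^3 + 120*r*u^2 + u^5 - 11*u^4 + 24*u^3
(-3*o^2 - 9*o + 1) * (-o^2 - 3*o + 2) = 3*o^4 + 18*o^3 + 20*o^2 - 21*o + 2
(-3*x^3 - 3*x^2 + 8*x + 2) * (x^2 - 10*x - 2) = -3*x^5 + 27*x^4 + 44*x^3 - 72*x^2 - 36*x - 4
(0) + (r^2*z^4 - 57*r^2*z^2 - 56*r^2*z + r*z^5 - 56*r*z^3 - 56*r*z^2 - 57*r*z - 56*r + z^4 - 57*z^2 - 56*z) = r^2*z^4 - 57*r^2*z^2 - 56*r^2*z + r*z^5 - 56*r*z^3 - 56*r*z^2 - 57*r*z - 56*r + z^4 - 57*z^2 - 56*z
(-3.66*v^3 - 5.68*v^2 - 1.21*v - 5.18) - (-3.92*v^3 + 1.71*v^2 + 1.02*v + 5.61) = 0.26*v^3 - 7.39*v^2 - 2.23*v - 10.79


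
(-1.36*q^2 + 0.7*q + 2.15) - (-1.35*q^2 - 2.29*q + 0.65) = -0.01*q^2 + 2.99*q + 1.5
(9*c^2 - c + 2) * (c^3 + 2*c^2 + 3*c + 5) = 9*c^5 + 17*c^4 + 27*c^3 + 46*c^2 + c + 10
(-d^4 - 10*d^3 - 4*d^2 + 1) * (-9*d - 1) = 9*d^5 + 91*d^4 + 46*d^3 + 4*d^2 - 9*d - 1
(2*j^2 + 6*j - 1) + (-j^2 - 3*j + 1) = j^2 + 3*j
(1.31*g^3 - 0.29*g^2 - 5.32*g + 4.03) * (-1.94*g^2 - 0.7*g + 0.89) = -2.5414*g^5 - 0.3544*g^4 + 11.6897*g^3 - 4.3523*g^2 - 7.5558*g + 3.5867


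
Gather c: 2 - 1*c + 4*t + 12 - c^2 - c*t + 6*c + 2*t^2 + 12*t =-c^2 + c*(5 - t) + 2*t^2 + 16*t + 14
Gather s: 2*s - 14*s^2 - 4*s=-14*s^2 - 2*s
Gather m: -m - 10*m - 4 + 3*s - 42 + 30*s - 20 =-11*m + 33*s - 66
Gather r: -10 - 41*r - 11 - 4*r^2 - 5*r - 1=-4*r^2 - 46*r - 22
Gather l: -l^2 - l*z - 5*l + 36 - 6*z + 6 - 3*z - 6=-l^2 + l*(-z - 5) - 9*z + 36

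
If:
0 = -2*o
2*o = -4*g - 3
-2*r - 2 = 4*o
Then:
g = -3/4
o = 0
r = -1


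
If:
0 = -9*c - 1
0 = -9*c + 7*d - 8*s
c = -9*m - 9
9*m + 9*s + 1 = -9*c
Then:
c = -1/9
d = 559/567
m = -80/81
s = 80/81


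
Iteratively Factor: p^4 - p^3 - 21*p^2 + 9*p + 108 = (p + 3)*(p^3 - 4*p^2 - 9*p + 36) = (p - 3)*(p + 3)*(p^2 - p - 12) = (p - 4)*(p - 3)*(p + 3)*(p + 3)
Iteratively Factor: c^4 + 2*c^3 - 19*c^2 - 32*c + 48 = (c + 4)*(c^3 - 2*c^2 - 11*c + 12) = (c + 3)*(c + 4)*(c^2 - 5*c + 4) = (c - 4)*(c + 3)*(c + 4)*(c - 1)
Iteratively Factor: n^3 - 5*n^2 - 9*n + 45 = (n - 5)*(n^2 - 9) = (n - 5)*(n + 3)*(n - 3)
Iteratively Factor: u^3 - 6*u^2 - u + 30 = (u + 2)*(u^2 - 8*u + 15) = (u - 5)*(u + 2)*(u - 3)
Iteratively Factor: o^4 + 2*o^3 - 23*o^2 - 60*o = (o + 4)*(o^3 - 2*o^2 - 15*o) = (o + 3)*(o + 4)*(o^2 - 5*o) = o*(o + 3)*(o + 4)*(o - 5)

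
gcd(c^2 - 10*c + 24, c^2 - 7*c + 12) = c - 4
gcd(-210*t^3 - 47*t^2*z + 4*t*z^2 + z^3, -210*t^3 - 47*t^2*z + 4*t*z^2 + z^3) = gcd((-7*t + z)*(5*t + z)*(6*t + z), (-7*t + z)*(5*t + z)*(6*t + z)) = -210*t^3 - 47*t^2*z + 4*t*z^2 + z^3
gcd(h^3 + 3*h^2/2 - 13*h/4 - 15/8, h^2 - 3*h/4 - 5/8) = h + 1/2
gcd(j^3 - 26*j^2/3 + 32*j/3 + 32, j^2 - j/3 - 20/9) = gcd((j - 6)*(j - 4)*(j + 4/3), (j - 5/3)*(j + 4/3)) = j + 4/3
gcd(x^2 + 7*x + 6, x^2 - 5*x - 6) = x + 1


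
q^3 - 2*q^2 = q^2*(q - 2)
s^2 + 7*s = s*(s + 7)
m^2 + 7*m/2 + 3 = (m + 3/2)*(m + 2)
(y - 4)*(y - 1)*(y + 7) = y^3 + 2*y^2 - 31*y + 28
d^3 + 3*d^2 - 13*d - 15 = (d - 3)*(d + 1)*(d + 5)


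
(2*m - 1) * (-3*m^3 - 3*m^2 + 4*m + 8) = -6*m^4 - 3*m^3 + 11*m^2 + 12*m - 8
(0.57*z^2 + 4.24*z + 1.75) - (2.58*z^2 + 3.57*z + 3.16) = -2.01*z^2 + 0.67*z - 1.41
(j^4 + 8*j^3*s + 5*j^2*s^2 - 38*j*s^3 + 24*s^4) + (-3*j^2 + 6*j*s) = j^4 + 8*j^3*s + 5*j^2*s^2 - 3*j^2 - 38*j*s^3 + 6*j*s + 24*s^4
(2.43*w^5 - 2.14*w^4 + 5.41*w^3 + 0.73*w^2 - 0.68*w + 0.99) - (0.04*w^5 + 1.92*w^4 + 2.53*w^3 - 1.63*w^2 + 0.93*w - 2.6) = 2.39*w^5 - 4.06*w^4 + 2.88*w^3 + 2.36*w^2 - 1.61*w + 3.59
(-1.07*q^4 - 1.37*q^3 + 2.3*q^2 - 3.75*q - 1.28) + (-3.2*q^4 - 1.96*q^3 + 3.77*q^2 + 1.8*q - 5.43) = -4.27*q^4 - 3.33*q^3 + 6.07*q^2 - 1.95*q - 6.71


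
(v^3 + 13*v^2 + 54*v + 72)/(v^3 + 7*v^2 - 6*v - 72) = (v + 3)/(v - 3)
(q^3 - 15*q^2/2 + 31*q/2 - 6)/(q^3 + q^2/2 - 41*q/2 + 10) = (q - 3)/(q + 5)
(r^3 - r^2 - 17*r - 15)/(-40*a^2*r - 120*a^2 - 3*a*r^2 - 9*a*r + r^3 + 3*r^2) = (r^2 - 4*r - 5)/(-40*a^2 - 3*a*r + r^2)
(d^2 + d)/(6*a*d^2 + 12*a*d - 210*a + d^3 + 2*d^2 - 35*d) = d*(d + 1)/(6*a*d^2 + 12*a*d - 210*a + d^3 + 2*d^2 - 35*d)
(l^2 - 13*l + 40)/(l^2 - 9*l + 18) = (l^2 - 13*l + 40)/(l^2 - 9*l + 18)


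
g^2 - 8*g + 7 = (g - 7)*(g - 1)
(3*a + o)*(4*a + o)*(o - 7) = 12*a^2*o - 84*a^2 + 7*a*o^2 - 49*a*o + o^3 - 7*o^2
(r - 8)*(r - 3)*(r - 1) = r^3 - 12*r^2 + 35*r - 24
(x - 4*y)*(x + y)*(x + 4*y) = x^3 + x^2*y - 16*x*y^2 - 16*y^3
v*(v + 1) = v^2 + v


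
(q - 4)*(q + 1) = q^2 - 3*q - 4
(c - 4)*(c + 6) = c^2 + 2*c - 24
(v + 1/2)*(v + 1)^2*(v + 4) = v^4 + 13*v^3/2 + 12*v^2 + 17*v/2 + 2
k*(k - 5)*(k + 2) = k^3 - 3*k^2 - 10*k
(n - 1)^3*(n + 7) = n^4 + 4*n^3 - 18*n^2 + 20*n - 7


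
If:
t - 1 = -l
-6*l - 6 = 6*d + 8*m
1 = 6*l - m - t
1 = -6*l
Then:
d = 61/18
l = -1/6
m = -19/6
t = 7/6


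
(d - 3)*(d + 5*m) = d^2 + 5*d*m - 3*d - 15*m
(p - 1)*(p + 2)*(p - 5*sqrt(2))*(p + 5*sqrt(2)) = p^4 + p^3 - 52*p^2 - 50*p + 100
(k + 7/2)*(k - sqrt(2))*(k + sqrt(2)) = k^3 + 7*k^2/2 - 2*k - 7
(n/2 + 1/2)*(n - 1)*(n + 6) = n^3/2 + 3*n^2 - n/2 - 3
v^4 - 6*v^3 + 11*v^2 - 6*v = v*(v - 3)*(v - 2)*(v - 1)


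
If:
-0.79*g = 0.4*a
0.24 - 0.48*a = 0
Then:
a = 0.50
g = -0.25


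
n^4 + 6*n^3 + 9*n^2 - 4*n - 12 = (n - 1)*(n + 2)^2*(n + 3)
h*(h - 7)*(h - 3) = h^3 - 10*h^2 + 21*h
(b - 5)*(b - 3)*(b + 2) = b^3 - 6*b^2 - b + 30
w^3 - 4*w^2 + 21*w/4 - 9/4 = (w - 3/2)^2*(w - 1)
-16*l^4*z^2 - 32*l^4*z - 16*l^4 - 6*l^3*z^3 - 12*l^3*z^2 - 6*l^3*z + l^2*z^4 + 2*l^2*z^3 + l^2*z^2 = (-8*l + z)*(2*l + z)*(l*z + l)^2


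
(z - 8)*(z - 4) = z^2 - 12*z + 32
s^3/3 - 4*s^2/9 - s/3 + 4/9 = (s/3 + 1/3)*(s - 4/3)*(s - 1)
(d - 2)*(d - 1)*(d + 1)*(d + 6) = d^4 + 4*d^3 - 13*d^2 - 4*d + 12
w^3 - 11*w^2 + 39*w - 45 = (w - 5)*(w - 3)^2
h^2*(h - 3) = h^3 - 3*h^2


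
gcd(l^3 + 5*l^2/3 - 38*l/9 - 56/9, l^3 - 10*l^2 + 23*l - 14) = l - 2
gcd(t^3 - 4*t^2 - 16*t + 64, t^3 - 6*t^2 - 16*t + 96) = t^2 - 16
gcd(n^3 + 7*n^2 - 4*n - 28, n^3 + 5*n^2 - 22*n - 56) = n^2 + 9*n + 14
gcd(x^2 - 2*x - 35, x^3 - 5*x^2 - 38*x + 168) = x - 7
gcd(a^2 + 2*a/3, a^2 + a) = a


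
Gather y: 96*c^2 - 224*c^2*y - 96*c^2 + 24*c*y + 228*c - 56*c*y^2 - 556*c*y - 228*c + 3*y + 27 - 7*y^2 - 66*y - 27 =y^2*(-56*c - 7) + y*(-224*c^2 - 532*c - 63)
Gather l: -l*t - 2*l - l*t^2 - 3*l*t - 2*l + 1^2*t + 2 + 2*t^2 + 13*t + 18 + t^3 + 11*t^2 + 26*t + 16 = l*(-t^2 - 4*t - 4) + t^3 + 13*t^2 + 40*t + 36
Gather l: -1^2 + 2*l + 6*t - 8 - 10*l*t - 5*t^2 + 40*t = l*(2 - 10*t) - 5*t^2 + 46*t - 9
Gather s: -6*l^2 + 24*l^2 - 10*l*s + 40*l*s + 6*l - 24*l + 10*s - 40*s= 18*l^2 - 18*l + s*(30*l - 30)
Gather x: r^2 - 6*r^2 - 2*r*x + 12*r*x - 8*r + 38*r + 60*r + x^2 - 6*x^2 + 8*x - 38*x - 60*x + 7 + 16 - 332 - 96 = -5*r^2 + 90*r - 5*x^2 + x*(10*r - 90) - 405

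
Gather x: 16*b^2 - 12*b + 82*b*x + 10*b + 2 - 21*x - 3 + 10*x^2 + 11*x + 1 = 16*b^2 - 2*b + 10*x^2 + x*(82*b - 10)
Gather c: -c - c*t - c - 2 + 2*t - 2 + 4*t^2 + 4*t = c*(-t - 2) + 4*t^2 + 6*t - 4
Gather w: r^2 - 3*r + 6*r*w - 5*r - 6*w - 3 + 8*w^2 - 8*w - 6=r^2 - 8*r + 8*w^2 + w*(6*r - 14) - 9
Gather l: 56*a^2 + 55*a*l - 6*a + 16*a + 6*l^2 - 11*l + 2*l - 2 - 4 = 56*a^2 + 10*a + 6*l^2 + l*(55*a - 9) - 6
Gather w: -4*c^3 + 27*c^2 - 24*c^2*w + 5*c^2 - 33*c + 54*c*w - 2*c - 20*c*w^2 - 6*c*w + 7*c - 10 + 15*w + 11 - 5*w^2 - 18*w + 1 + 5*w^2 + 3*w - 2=-4*c^3 + 32*c^2 - 20*c*w^2 - 28*c + w*(-24*c^2 + 48*c)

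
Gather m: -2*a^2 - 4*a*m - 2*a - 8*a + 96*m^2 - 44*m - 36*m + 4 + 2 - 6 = -2*a^2 - 10*a + 96*m^2 + m*(-4*a - 80)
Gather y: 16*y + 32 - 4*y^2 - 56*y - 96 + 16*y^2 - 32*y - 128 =12*y^2 - 72*y - 192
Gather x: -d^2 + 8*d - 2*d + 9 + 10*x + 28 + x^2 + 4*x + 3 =-d^2 + 6*d + x^2 + 14*x + 40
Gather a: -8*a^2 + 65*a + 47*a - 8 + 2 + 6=-8*a^2 + 112*a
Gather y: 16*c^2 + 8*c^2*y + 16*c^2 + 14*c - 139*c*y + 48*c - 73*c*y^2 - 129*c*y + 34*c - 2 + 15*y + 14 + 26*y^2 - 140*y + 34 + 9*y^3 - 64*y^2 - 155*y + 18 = 32*c^2 + 96*c + 9*y^3 + y^2*(-73*c - 38) + y*(8*c^2 - 268*c - 280) + 64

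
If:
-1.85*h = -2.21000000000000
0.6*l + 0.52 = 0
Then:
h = 1.19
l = -0.87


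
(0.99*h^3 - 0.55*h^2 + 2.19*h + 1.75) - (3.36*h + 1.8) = 0.99*h^3 - 0.55*h^2 - 1.17*h - 0.05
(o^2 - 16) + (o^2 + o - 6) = 2*o^2 + o - 22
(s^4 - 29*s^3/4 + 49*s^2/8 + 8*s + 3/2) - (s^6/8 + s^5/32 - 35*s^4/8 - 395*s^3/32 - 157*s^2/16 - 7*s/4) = -s^6/8 - s^5/32 + 43*s^4/8 + 163*s^3/32 + 255*s^2/16 + 39*s/4 + 3/2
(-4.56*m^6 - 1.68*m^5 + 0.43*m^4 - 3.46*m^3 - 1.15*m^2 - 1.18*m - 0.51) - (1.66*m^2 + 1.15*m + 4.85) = -4.56*m^6 - 1.68*m^5 + 0.43*m^4 - 3.46*m^3 - 2.81*m^2 - 2.33*m - 5.36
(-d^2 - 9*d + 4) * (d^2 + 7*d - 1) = -d^4 - 16*d^3 - 58*d^2 + 37*d - 4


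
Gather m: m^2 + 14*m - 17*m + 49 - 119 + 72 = m^2 - 3*m + 2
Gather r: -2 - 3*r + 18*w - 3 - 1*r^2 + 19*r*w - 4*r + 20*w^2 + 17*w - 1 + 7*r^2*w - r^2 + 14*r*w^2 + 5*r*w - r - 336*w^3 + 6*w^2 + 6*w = r^2*(7*w - 2) + r*(14*w^2 + 24*w - 8) - 336*w^3 + 26*w^2 + 41*w - 6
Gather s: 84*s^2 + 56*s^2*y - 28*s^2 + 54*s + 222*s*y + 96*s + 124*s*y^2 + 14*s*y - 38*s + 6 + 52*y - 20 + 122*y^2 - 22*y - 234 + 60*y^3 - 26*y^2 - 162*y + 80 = s^2*(56*y + 56) + s*(124*y^2 + 236*y + 112) + 60*y^3 + 96*y^2 - 132*y - 168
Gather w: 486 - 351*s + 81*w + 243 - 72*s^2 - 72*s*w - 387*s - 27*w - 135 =-72*s^2 - 738*s + w*(54 - 72*s) + 594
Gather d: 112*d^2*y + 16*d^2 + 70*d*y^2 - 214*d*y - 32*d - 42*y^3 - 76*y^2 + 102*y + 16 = d^2*(112*y + 16) + d*(70*y^2 - 214*y - 32) - 42*y^3 - 76*y^2 + 102*y + 16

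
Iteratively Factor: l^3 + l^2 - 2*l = (l)*(l^2 + l - 2) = l*(l + 2)*(l - 1)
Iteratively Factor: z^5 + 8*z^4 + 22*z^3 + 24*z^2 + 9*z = (z)*(z^4 + 8*z^3 + 22*z^2 + 24*z + 9) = z*(z + 1)*(z^3 + 7*z^2 + 15*z + 9) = z*(z + 1)^2*(z^2 + 6*z + 9) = z*(z + 1)^2*(z + 3)*(z + 3)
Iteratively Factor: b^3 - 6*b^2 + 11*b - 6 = (b - 3)*(b^2 - 3*b + 2) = (b - 3)*(b - 1)*(b - 2)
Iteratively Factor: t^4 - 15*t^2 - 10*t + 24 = (t + 3)*(t^3 - 3*t^2 - 6*t + 8) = (t + 2)*(t + 3)*(t^2 - 5*t + 4) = (t - 1)*(t + 2)*(t + 3)*(t - 4)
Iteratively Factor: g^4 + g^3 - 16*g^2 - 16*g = (g + 1)*(g^3 - 16*g) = (g + 1)*(g + 4)*(g^2 - 4*g) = (g - 4)*(g + 1)*(g + 4)*(g)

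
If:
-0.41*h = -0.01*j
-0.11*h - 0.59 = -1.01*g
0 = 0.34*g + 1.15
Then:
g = -3.38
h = -36.42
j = -1493.21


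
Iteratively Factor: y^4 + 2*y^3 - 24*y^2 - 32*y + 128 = (y - 4)*(y^3 + 6*y^2 - 32) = (y - 4)*(y - 2)*(y^2 + 8*y + 16) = (y - 4)*(y - 2)*(y + 4)*(y + 4)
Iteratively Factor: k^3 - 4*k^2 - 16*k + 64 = (k + 4)*(k^2 - 8*k + 16) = (k - 4)*(k + 4)*(k - 4)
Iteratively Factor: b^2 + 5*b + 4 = (b + 4)*(b + 1)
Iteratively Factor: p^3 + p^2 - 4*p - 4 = (p + 1)*(p^2 - 4) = (p + 1)*(p + 2)*(p - 2)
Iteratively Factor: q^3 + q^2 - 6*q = (q)*(q^2 + q - 6) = q*(q - 2)*(q + 3)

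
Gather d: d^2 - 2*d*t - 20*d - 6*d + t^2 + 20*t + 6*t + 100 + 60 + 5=d^2 + d*(-2*t - 26) + t^2 + 26*t + 165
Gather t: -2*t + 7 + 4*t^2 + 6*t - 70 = 4*t^2 + 4*t - 63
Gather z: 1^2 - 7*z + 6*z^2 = 6*z^2 - 7*z + 1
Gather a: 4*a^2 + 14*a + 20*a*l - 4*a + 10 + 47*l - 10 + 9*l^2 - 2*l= 4*a^2 + a*(20*l + 10) + 9*l^2 + 45*l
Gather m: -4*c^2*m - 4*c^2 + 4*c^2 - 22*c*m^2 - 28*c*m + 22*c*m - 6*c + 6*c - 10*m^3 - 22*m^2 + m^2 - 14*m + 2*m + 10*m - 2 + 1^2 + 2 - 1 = -10*m^3 + m^2*(-22*c - 21) + m*(-4*c^2 - 6*c - 2)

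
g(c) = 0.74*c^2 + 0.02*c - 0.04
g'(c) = 1.48*c + 0.02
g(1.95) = 2.81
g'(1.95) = 2.91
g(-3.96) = 11.49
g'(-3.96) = -5.84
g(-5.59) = 22.97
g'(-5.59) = -8.25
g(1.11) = 0.89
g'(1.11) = 1.66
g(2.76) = 5.65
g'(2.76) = 4.10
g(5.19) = 20.00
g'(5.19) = 7.70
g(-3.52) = 9.06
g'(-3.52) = -5.19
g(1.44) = 1.52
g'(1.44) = 2.15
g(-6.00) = 26.48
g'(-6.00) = -8.86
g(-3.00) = 6.56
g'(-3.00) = -4.42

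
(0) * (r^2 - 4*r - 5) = 0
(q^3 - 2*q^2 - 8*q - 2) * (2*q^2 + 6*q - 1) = 2*q^5 + 2*q^4 - 29*q^3 - 50*q^2 - 4*q + 2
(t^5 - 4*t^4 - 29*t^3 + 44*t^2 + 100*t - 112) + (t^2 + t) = t^5 - 4*t^4 - 29*t^3 + 45*t^2 + 101*t - 112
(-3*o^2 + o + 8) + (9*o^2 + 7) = 6*o^2 + o + 15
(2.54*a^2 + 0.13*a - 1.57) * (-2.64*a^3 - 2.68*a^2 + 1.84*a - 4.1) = -6.7056*a^5 - 7.1504*a^4 + 8.47*a^3 - 5.9672*a^2 - 3.4218*a + 6.437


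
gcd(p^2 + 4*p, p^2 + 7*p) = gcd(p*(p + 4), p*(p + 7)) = p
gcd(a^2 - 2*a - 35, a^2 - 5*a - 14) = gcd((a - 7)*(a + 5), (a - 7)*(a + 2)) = a - 7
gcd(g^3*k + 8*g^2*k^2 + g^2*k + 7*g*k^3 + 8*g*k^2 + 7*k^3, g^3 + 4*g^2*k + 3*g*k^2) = g + k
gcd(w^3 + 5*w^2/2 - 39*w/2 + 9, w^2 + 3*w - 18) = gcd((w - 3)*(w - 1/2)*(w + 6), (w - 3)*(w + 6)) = w^2 + 3*w - 18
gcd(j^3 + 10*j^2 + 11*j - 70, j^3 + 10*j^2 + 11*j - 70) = j^3 + 10*j^2 + 11*j - 70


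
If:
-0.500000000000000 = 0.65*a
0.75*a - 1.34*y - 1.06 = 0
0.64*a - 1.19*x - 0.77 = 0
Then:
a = -0.77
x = -1.06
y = -1.22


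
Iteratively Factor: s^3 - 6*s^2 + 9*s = (s - 3)*(s^2 - 3*s) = (s - 3)^2*(s)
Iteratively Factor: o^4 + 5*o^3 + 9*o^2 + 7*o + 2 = (o + 1)*(o^3 + 4*o^2 + 5*o + 2) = (o + 1)^2*(o^2 + 3*o + 2) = (o + 1)^2*(o + 2)*(o + 1)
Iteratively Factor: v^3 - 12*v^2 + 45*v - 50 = (v - 5)*(v^2 - 7*v + 10) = (v - 5)^2*(v - 2)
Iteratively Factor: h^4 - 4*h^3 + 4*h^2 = (h - 2)*(h^3 - 2*h^2) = h*(h - 2)*(h^2 - 2*h) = h*(h - 2)^2*(h)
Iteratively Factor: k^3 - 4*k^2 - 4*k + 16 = (k + 2)*(k^2 - 6*k + 8) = (k - 2)*(k + 2)*(k - 4)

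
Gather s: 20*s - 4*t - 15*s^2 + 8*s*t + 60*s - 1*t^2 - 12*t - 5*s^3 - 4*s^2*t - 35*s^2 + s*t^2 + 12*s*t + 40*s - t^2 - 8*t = -5*s^3 + s^2*(-4*t - 50) + s*(t^2 + 20*t + 120) - 2*t^2 - 24*t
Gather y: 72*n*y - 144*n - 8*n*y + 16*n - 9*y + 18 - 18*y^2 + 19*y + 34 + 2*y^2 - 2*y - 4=-128*n - 16*y^2 + y*(64*n + 8) + 48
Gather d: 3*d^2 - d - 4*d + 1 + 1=3*d^2 - 5*d + 2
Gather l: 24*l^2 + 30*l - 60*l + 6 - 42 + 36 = 24*l^2 - 30*l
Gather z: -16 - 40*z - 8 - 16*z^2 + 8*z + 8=-16*z^2 - 32*z - 16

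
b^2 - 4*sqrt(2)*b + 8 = (b - 2*sqrt(2))^2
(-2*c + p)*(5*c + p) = -10*c^2 + 3*c*p + p^2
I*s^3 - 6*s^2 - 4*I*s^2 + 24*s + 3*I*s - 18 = (s - 3)*(s + 6*I)*(I*s - I)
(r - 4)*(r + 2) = r^2 - 2*r - 8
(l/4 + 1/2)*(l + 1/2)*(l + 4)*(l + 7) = l^4/4 + 27*l^3/8 + 113*l^2/8 + 81*l/4 + 7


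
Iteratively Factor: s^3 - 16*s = (s)*(s^2 - 16) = s*(s - 4)*(s + 4)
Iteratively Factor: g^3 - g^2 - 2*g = (g - 2)*(g^2 + g) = (g - 2)*(g + 1)*(g)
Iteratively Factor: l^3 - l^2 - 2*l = (l)*(l^2 - l - 2) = l*(l - 2)*(l + 1)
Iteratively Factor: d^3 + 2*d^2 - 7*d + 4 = (d - 1)*(d^2 + 3*d - 4) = (d - 1)*(d + 4)*(d - 1)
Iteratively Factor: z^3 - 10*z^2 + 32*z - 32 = (z - 2)*(z^2 - 8*z + 16) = (z - 4)*(z - 2)*(z - 4)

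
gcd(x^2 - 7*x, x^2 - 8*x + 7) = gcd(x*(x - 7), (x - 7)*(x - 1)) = x - 7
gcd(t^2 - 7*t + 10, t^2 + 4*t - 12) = t - 2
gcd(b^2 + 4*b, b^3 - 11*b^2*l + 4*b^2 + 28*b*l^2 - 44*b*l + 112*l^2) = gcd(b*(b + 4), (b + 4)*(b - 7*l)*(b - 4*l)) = b + 4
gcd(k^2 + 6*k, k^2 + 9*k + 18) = k + 6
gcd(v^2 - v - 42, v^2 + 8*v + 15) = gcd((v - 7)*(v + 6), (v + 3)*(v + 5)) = 1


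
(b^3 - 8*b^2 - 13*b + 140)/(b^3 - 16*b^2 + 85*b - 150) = (b^2 - 3*b - 28)/(b^2 - 11*b + 30)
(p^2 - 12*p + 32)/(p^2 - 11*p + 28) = (p - 8)/(p - 7)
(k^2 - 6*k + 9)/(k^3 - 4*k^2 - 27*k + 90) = (k - 3)/(k^2 - k - 30)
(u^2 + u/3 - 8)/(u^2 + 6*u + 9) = (u - 8/3)/(u + 3)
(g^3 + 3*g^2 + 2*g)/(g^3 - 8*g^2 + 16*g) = (g^2 + 3*g + 2)/(g^2 - 8*g + 16)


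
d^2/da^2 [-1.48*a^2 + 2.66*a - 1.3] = -2.96000000000000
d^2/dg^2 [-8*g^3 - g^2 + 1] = -48*g - 2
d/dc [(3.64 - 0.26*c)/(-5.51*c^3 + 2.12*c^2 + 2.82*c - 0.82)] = (-2.8652*c^3 + 60.7204*c^2 - 15.4336*c - 10.0516)/(30.3601*c^6 - 23.3624*c^5 - 26.582*c^4 + 20.9932*c^3 + 4.4756*c^2 - 4.6248*c + 0.6724)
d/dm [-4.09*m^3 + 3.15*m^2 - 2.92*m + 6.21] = -12.27*m^2 + 6.3*m - 2.92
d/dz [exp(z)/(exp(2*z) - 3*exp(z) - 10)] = (-exp(2*z) - 10)*exp(z)/(exp(4*z) - 6*exp(3*z) - 11*exp(2*z) + 60*exp(z) + 100)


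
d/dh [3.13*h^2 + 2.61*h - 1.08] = 6.26*h + 2.61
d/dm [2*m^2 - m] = 4*m - 1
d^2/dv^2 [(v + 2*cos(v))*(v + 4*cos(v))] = -6*v*cos(v) + 32*sin(v)^2 - 12*sin(v) - 14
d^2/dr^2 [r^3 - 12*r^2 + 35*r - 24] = 6*r - 24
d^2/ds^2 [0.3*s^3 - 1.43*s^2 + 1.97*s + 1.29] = 1.8*s - 2.86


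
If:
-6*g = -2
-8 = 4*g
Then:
No Solution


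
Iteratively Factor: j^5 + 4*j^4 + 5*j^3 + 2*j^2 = (j + 2)*(j^4 + 2*j^3 + j^2) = (j + 1)*(j + 2)*(j^3 + j^2) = j*(j + 1)*(j + 2)*(j^2 + j) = j^2*(j + 1)*(j + 2)*(j + 1)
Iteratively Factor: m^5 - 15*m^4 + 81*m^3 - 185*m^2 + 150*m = (m - 5)*(m^4 - 10*m^3 + 31*m^2 - 30*m) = (m - 5)*(m - 3)*(m^3 - 7*m^2 + 10*m) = (m - 5)^2*(m - 3)*(m^2 - 2*m) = m*(m - 5)^2*(m - 3)*(m - 2)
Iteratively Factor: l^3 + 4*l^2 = (l + 4)*(l^2) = l*(l + 4)*(l)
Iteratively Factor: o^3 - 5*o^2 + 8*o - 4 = (o - 2)*(o^2 - 3*o + 2) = (o - 2)*(o - 1)*(o - 2)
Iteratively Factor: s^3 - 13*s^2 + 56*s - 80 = (s - 5)*(s^2 - 8*s + 16) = (s - 5)*(s - 4)*(s - 4)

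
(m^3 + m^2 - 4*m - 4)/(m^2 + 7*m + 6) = (m^2 - 4)/(m + 6)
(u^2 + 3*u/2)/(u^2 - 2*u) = (u + 3/2)/(u - 2)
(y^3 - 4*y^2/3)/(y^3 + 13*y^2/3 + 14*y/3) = y*(3*y - 4)/(3*y^2 + 13*y + 14)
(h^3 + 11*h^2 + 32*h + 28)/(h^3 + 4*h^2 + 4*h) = (h + 7)/h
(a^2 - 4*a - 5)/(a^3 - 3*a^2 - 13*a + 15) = (a + 1)/(a^2 + 2*a - 3)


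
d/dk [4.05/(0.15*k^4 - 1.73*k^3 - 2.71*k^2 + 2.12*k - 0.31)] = (-2.43*k^3 + 21.0195*k^2 + 21.951*k - 8.586)/(-0.15*k^4 + 1.73*k^3 + 2.71*k^2 - 2.12*k + 0.31)^2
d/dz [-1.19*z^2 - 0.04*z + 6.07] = -2.38*z - 0.04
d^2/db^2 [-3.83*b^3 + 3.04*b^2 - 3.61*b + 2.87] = 6.08 - 22.98*b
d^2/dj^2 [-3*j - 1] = 0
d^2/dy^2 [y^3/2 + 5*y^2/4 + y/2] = 3*y + 5/2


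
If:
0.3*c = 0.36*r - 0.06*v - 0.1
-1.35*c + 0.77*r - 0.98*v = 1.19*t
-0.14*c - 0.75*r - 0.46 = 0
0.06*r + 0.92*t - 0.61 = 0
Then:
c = -0.88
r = -0.45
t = 0.69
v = 0.01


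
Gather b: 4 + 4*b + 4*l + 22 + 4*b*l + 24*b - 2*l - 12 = b*(4*l + 28) + 2*l + 14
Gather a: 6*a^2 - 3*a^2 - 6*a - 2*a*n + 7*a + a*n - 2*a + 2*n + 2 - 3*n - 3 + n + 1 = 3*a^2 + a*(-n - 1)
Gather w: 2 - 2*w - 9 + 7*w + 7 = 5*w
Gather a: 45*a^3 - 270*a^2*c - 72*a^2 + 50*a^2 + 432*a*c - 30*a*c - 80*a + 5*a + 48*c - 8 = 45*a^3 + a^2*(-270*c - 22) + a*(402*c - 75) + 48*c - 8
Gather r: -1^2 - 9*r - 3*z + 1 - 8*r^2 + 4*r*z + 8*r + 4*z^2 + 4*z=-8*r^2 + r*(4*z - 1) + 4*z^2 + z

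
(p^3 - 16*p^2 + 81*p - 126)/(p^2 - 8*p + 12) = (p^2 - 10*p + 21)/(p - 2)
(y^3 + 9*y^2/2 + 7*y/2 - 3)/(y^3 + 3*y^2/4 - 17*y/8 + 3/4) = 4*(y + 3)/(4*y - 3)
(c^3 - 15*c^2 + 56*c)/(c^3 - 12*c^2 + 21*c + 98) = c*(c - 8)/(c^2 - 5*c - 14)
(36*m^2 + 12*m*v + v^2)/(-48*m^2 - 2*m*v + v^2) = (6*m + v)/(-8*m + v)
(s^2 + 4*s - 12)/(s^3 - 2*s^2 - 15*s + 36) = (s^2 + 4*s - 12)/(s^3 - 2*s^2 - 15*s + 36)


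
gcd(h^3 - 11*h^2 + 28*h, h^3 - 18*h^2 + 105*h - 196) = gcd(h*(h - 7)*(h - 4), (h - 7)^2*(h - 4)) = h^2 - 11*h + 28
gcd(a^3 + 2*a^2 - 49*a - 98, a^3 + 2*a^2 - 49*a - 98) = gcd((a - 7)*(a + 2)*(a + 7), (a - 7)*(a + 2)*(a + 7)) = a^3 + 2*a^2 - 49*a - 98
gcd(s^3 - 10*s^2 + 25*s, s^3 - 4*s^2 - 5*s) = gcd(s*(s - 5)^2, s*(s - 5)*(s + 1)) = s^2 - 5*s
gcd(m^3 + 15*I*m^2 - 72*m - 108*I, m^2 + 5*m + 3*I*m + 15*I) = m + 3*I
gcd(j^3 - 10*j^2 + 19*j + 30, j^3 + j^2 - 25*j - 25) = j^2 - 4*j - 5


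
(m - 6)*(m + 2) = m^2 - 4*m - 12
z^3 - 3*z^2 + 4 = (z - 2)^2*(z + 1)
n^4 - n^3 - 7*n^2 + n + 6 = (n - 3)*(n - 1)*(n + 1)*(n + 2)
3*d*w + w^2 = w*(3*d + w)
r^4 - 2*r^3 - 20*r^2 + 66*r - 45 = (r - 3)^2*(r - 1)*(r + 5)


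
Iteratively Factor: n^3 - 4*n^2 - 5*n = (n)*(n^2 - 4*n - 5) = n*(n + 1)*(n - 5)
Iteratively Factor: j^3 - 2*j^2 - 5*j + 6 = (j + 2)*(j^2 - 4*j + 3) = (j - 3)*(j + 2)*(j - 1)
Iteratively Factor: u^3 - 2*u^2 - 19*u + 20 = (u - 1)*(u^2 - u - 20) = (u - 1)*(u + 4)*(u - 5)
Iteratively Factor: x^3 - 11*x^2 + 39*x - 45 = (x - 3)*(x^2 - 8*x + 15) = (x - 3)^2*(x - 5)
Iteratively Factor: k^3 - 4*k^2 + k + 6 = (k + 1)*(k^2 - 5*k + 6) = (k - 2)*(k + 1)*(k - 3)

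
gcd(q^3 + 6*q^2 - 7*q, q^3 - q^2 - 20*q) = q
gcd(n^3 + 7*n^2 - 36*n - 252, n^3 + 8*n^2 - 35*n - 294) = n^2 + n - 42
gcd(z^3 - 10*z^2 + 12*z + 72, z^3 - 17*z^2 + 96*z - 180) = z^2 - 12*z + 36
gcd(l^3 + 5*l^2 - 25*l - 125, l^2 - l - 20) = l - 5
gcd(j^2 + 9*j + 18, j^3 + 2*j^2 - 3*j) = j + 3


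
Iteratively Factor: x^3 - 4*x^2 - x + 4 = (x + 1)*(x^2 - 5*x + 4) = (x - 1)*(x + 1)*(x - 4)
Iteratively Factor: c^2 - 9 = (c + 3)*(c - 3)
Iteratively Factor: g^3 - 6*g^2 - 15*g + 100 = (g - 5)*(g^2 - g - 20) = (g - 5)^2*(g + 4)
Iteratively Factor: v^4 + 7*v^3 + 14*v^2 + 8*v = (v + 2)*(v^3 + 5*v^2 + 4*v) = (v + 1)*(v + 2)*(v^2 + 4*v) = v*(v + 1)*(v + 2)*(v + 4)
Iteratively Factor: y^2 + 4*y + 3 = (y + 3)*(y + 1)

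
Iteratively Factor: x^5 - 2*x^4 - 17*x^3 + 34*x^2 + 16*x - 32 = (x - 1)*(x^4 - x^3 - 18*x^2 + 16*x + 32) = (x - 1)*(x + 1)*(x^3 - 2*x^2 - 16*x + 32) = (x - 4)*(x - 1)*(x + 1)*(x^2 + 2*x - 8) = (x - 4)*(x - 1)*(x + 1)*(x + 4)*(x - 2)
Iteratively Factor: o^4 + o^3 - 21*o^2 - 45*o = (o + 3)*(o^3 - 2*o^2 - 15*o) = o*(o + 3)*(o^2 - 2*o - 15) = o*(o - 5)*(o + 3)*(o + 3)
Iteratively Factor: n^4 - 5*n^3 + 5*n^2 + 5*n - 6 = (n - 1)*(n^3 - 4*n^2 + n + 6) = (n - 3)*(n - 1)*(n^2 - n - 2) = (n - 3)*(n - 1)*(n + 1)*(n - 2)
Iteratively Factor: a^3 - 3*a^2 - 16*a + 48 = (a + 4)*(a^2 - 7*a + 12) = (a - 3)*(a + 4)*(a - 4)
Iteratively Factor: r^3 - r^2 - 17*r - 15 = (r + 3)*(r^2 - 4*r - 5) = (r - 5)*(r + 3)*(r + 1)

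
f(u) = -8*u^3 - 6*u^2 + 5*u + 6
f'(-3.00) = -175.00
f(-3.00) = 153.00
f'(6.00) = -931.00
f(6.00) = -1908.00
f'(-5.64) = -690.75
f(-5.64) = 1222.19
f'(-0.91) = -3.95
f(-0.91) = 2.51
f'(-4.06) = -341.89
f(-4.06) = 422.19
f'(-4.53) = -433.14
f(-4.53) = 603.90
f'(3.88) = -402.87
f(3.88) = -532.21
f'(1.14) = -39.87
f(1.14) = -7.95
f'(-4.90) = -512.44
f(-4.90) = 778.63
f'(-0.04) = 5.44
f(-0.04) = 5.79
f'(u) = -24*u^2 - 12*u + 5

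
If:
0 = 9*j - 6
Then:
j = 2/3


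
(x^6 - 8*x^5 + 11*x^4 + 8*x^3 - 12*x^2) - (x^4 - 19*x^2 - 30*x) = x^6 - 8*x^5 + 10*x^4 + 8*x^3 + 7*x^2 + 30*x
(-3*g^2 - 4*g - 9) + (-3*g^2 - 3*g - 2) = -6*g^2 - 7*g - 11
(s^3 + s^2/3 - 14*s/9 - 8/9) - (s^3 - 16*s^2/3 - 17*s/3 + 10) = 17*s^2/3 + 37*s/9 - 98/9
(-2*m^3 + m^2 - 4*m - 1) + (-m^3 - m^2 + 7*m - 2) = -3*m^3 + 3*m - 3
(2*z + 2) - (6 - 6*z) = 8*z - 4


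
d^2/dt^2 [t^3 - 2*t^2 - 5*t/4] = 6*t - 4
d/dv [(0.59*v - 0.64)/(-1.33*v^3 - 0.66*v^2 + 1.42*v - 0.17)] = (1.5694*v^3 - 2.1642*v^2 - 0.8448*v + 0.8085)/(1.7689*v^6 + 1.7556*v^5 - 3.3416*v^4 - 1.4222*v^3 + 2.2408*v^2 - 0.4828*v + 0.0289)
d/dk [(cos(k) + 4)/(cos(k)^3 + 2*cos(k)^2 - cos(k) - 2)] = (35*cos(k)/2 + 7*cos(2*k) + cos(3*k)/2 + 5)/((cos(k) + 2)^2*sin(k)^3)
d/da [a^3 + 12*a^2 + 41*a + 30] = 3*a^2 + 24*a + 41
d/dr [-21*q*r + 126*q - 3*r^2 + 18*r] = -21*q - 6*r + 18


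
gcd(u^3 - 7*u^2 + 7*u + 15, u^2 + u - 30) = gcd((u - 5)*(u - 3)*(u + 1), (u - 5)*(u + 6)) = u - 5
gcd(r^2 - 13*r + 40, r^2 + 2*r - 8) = 1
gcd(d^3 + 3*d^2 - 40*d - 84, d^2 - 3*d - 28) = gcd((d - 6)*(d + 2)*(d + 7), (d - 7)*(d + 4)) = 1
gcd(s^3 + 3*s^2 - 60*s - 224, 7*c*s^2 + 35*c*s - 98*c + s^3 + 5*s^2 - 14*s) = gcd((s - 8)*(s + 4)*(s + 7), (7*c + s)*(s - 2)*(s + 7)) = s + 7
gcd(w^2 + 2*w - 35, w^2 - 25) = w - 5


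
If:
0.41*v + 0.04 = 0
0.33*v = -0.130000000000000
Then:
No Solution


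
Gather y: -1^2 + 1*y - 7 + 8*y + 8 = 9*y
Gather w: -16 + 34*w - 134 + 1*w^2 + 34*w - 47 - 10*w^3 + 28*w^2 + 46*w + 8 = -10*w^3 + 29*w^2 + 114*w - 189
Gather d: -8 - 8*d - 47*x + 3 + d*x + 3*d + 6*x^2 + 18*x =d*(x - 5) + 6*x^2 - 29*x - 5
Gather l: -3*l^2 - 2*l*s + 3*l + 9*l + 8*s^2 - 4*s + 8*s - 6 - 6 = -3*l^2 + l*(12 - 2*s) + 8*s^2 + 4*s - 12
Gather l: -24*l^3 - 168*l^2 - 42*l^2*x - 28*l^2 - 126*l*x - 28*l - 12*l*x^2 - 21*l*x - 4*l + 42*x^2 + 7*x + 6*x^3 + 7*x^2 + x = -24*l^3 + l^2*(-42*x - 196) + l*(-12*x^2 - 147*x - 32) + 6*x^3 + 49*x^2 + 8*x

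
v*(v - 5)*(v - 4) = v^3 - 9*v^2 + 20*v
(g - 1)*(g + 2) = g^2 + g - 2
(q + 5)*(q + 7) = q^2 + 12*q + 35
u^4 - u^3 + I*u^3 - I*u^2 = u^2*(u - 1)*(u + I)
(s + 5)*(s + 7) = s^2 + 12*s + 35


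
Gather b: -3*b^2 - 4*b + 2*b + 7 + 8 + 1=-3*b^2 - 2*b + 16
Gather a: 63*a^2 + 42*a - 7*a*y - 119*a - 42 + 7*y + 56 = 63*a^2 + a*(-7*y - 77) + 7*y + 14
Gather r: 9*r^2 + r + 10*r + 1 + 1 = 9*r^2 + 11*r + 2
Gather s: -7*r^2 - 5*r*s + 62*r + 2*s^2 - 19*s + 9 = -7*r^2 + 62*r + 2*s^2 + s*(-5*r - 19) + 9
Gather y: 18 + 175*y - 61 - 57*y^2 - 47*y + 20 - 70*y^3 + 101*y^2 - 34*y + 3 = -70*y^3 + 44*y^2 + 94*y - 20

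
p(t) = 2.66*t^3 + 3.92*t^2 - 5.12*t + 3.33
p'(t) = 7.98*t^2 + 7.84*t - 5.12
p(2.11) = 34.97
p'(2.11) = 46.95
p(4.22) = 251.44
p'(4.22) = 170.08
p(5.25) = 469.41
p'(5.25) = 255.99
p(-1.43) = 10.89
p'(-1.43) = -0.01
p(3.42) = 138.07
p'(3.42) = 115.03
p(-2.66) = -5.38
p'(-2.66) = 30.49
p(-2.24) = 4.57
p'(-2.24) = 17.36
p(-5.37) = -268.05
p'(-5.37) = 182.90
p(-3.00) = -17.85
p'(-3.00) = 43.18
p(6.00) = 688.29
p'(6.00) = 329.20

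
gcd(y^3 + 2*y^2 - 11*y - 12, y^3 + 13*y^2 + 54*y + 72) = y + 4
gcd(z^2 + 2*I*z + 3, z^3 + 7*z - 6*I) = z^2 + 2*I*z + 3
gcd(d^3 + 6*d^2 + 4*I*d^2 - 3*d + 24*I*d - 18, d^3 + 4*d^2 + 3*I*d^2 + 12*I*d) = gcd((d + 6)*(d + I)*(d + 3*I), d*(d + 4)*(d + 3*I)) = d + 3*I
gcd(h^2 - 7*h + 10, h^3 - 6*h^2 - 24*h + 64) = h - 2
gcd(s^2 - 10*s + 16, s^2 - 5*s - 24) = s - 8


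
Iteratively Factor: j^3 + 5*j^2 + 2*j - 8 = (j - 1)*(j^2 + 6*j + 8) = (j - 1)*(j + 4)*(j + 2)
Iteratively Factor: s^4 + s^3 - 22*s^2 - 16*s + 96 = (s + 3)*(s^3 - 2*s^2 - 16*s + 32) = (s - 2)*(s + 3)*(s^2 - 16) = (s - 2)*(s + 3)*(s + 4)*(s - 4)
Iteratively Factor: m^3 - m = (m + 1)*(m^2 - m) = m*(m + 1)*(m - 1)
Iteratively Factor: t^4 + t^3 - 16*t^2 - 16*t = (t + 4)*(t^3 - 3*t^2 - 4*t) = (t - 4)*(t + 4)*(t^2 + t) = (t - 4)*(t + 1)*(t + 4)*(t)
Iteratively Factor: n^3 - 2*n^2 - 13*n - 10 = (n + 1)*(n^2 - 3*n - 10) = (n - 5)*(n + 1)*(n + 2)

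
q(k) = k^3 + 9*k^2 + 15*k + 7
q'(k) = 3*k^2 + 18*k + 15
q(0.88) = 27.85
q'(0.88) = 33.16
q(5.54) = 536.36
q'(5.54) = 206.79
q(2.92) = 152.43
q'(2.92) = 93.14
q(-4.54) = 30.83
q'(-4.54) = -4.89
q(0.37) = 13.83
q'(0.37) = 22.07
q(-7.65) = -28.74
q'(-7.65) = 52.87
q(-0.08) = 5.86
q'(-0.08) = 13.58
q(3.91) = 263.02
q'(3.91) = 131.24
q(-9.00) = -128.00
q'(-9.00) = 96.00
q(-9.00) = -128.00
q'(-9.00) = 96.00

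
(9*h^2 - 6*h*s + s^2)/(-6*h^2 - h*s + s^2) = (-3*h + s)/(2*h + s)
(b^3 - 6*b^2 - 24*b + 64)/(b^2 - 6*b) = (b^3 - 6*b^2 - 24*b + 64)/(b*(b - 6))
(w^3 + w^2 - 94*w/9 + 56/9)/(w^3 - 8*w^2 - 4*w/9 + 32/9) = (3*w^2 + 5*w - 28)/(3*w^2 - 22*w - 16)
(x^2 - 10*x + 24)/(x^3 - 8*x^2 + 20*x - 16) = (x - 6)/(x^2 - 4*x + 4)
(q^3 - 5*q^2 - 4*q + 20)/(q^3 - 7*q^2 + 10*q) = (q + 2)/q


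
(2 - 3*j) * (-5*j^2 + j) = 15*j^3 - 13*j^2 + 2*j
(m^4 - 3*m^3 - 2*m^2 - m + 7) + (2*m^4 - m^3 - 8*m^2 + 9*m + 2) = 3*m^4 - 4*m^3 - 10*m^2 + 8*m + 9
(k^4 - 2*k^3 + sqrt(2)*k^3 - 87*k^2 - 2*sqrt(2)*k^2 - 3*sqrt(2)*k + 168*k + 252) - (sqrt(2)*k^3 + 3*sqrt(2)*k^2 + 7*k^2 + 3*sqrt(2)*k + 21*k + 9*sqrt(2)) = k^4 - 2*k^3 - 94*k^2 - 5*sqrt(2)*k^2 - 6*sqrt(2)*k + 147*k - 9*sqrt(2) + 252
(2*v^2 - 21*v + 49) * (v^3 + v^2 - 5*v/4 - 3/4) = 2*v^5 - 19*v^4 + 51*v^3/2 + 295*v^2/4 - 91*v/2 - 147/4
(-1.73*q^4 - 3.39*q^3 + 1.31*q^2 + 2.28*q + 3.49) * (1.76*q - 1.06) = -3.0448*q^5 - 4.1326*q^4 + 5.899*q^3 + 2.6242*q^2 + 3.7256*q - 3.6994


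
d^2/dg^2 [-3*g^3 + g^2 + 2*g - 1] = 2 - 18*g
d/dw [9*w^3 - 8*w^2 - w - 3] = 27*w^2 - 16*w - 1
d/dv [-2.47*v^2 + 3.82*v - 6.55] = 3.82 - 4.94*v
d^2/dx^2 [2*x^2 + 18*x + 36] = 4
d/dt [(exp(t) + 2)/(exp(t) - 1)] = -3/(4*sinh(t/2)^2)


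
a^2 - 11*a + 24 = (a - 8)*(a - 3)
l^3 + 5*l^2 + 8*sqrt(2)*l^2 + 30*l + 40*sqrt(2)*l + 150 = (l + 5)*(l + 3*sqrt(2))*(l + 5*sqrt(2))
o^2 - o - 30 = (o - 6)*(o + 5)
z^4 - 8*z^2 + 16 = (z - 2)^2*(z + 2)^2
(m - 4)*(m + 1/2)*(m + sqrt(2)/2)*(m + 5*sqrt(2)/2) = m^4 - 7*m^3/2 + 3*sqrt(2)*m^3 - 21*sqrt(2)*m^2/2 + m^2/2 - 35*m/4 - 6*sqrt(2)*m - 5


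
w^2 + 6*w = w*(w + 6)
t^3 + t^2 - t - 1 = (t - 1)*(t + 1)^2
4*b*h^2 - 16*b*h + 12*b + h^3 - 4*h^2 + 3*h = (4*b + h)*(h - 3)*(h - 1)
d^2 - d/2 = d*(d - 1/2)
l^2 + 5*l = l*(l + 5)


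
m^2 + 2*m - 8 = (m - 2)*(m + 4)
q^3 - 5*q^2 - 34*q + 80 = (q - 8)*(q - 2)*(q + 5)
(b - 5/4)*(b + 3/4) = b^2 - b/2 - 15/16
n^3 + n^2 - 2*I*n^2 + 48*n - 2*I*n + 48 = (n + 1)*(n - 8*I)*(n + 6*I)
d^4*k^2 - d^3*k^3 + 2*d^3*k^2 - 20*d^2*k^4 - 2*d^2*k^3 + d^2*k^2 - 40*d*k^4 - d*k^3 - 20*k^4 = (d - 5*k)*(d + 4*k)*(d*k + k)^2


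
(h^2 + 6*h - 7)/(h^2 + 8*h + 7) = (h - 1)/(h + 1)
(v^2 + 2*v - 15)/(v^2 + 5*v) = (v - 3)/v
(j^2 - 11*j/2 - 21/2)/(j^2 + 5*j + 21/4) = 2*(j - 7)/(2*j + 7)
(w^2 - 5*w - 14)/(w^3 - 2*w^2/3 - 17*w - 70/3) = 3*(w - 7)/(3*w^2 - 8*w - 35)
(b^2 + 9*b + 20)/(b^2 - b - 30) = (b + 4)/(b - 6)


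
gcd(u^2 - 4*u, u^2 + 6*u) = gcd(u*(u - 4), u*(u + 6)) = u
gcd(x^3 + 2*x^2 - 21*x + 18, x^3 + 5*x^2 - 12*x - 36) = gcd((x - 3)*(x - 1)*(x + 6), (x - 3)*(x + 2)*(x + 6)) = x^2 + 3*x - 18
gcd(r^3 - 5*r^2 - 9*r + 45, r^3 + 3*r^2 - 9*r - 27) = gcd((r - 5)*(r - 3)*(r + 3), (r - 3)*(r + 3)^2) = r^2 - 9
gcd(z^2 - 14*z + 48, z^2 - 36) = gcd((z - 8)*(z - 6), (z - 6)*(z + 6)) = z - 6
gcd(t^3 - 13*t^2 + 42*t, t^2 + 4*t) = t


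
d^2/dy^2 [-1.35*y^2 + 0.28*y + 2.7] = -2.70000000000000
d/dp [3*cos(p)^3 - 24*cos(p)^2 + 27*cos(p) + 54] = 3*(-3*cos(p)^2 + 16*cos(p) - 9)*sin(p)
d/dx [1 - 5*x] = -5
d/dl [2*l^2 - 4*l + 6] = 4*l - 4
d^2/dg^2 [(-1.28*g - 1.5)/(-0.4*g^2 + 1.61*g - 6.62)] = ((2.9216 - 3.072*g)*(0.4*g^2 - 1.61*g + 6.62) + (0.8*g - 1.61)*(1.28*g + 1.5)*(1.6*g - 3.22))/(0.4*g^2 - 1.61*g + 6.62)^3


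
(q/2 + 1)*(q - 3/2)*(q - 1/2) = q^3/2 - 13*q/8 + 3/4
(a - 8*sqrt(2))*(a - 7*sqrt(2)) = a^2 - 15*sqrt(2)*a + 112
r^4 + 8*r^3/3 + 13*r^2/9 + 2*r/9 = r*(r + 1/3)^2*(r + 2)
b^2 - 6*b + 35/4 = (b - 7/2)*(b - 5/2)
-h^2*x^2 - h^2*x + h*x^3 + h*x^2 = x*(-h + x)*(h*x + h)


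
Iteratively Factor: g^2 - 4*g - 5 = (g - 5)*(g + 1)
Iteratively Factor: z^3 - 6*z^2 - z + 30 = (z - 3)*(z^2 - 3*z - 10) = (z - 5)*(z - 3)*(z + 2)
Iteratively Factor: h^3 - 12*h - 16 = (h - 4)*(h^2 + 4*h + 4) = (h - 4)*(h + 2)*(h + 2)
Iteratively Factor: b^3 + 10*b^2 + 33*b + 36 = (b + 4)*(b^2 + 6*b + 9) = (b + 3)*(b + 4)*(b + 3)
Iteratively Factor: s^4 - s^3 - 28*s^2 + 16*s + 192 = (s - 4)*(s^3 + 3*s^2 - 16*s - 48) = (s - 4)*(s + 3)*(s^2 - 16) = (s - 4)*(s + 3)*(s + 4)*(s - 4)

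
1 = 1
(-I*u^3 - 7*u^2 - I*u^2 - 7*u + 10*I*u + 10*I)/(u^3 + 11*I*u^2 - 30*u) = (-I*u^3 - u^2*(7 + I) + u*(-7 + 10*I) + 10*I)/(u*(u^2 + 11*I*u - 30))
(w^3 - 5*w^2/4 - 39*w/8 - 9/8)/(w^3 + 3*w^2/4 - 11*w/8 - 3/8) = (w - 3)/(w - 1)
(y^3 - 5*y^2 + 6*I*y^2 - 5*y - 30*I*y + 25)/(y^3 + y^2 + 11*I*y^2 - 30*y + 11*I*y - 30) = (y^2 + y*(-5 + I) - 5*I)/(y^2 + y*(1 + 6*I) + 6*I)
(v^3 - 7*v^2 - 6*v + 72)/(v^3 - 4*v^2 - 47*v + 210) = (v^2 - v - 12)/(v^2 + 2*v - 35)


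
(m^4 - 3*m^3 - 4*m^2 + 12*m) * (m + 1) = m^5 - 2*m^4 - 7*m^3 + 8*m^2 + 12*m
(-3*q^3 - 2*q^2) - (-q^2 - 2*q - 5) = -3*q^3 - q^2 + 2*q + 5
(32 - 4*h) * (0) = 0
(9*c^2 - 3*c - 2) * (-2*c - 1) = -18*c^3 - 3*c^2 + 7*c + 2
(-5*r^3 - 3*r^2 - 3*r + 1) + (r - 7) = -5*r^3 - 3*r^2 - 2*r - 6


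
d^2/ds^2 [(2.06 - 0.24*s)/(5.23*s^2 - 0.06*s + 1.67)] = (-(0.24*s - 2.06)*(10.46*s - 0.06)*(20.92*s - 0.12) + (7.5312*s - 21.5764)*(5.23*s^2 - 0.06*s + 1.67))/(5.23*s^2 - 0.06*s + 1.67)^3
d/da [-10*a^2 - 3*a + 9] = -20*a - 3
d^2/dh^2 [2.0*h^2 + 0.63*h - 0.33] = 4.00000000000000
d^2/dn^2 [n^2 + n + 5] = 2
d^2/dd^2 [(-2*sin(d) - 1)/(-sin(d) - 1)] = (sin(d) - 2)/(sin(d) + 1)^2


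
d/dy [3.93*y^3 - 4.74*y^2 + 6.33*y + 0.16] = 11.79*y^2 - 9.48*y + 6.33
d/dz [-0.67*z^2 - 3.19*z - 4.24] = -1.34*z - 3.19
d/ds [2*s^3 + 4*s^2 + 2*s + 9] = 6*s^2 + 8*s + 2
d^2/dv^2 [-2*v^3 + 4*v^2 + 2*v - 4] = 8 - 12*v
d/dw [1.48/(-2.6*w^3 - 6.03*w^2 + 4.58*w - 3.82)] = (11.544*w^2 + 17.8488*w - 6.7784)/(2.6*w^3 + 6.03*w^2 - 4.58*w + 3.82)^2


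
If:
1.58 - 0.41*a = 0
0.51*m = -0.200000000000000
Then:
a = 3.85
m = -0.39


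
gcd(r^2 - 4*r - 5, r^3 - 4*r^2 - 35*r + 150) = r - 5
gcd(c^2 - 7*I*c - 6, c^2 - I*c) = c - I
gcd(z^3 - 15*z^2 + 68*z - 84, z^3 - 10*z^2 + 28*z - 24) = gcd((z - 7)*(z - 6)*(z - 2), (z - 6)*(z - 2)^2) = z^2 - 8*z + 12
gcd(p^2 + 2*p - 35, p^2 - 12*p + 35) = p - 5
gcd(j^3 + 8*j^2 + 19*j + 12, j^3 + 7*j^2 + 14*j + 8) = j^2 + 5*j + 4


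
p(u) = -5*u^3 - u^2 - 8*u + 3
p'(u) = -15*u^2 - 2*u - 8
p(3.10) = -180.36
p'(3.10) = -158.35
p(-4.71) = 540.93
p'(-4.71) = -331.34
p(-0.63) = 8.89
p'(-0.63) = -12.69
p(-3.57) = 246.31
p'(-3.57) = -192.03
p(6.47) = -1444.82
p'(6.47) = -648.85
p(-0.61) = 8.64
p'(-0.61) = -12.36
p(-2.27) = 74.49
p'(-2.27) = -80.75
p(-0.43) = 6.65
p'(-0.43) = -9.91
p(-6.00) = 1095.00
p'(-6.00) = -536.00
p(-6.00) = 1095.00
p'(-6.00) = -536.00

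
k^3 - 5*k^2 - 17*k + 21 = (k - 7)*(k - 1)*(k + 3)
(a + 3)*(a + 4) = a^2 + 7*a + 12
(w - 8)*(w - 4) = w^2 - 12*w + 32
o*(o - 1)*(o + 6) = o^3 + 5*o^2 - 6*o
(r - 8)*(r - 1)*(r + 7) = r^3 - 2*r^2 - 55*r + 56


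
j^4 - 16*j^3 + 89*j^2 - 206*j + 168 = (j - 7)*(j - 4)*(j - 3)*(j - 2)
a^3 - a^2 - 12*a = a*(a - 4)*(a + 3)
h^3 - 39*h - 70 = (h - 7)*(h + 2)*(h + 5)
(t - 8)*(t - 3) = t^2 - 11*t + 24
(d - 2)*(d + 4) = d^2 + 2*d - 8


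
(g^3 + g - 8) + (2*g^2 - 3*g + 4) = g^3 + 2*g^2 - 2*g - 4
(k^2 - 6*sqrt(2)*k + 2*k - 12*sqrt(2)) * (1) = k^2 - 6*sqrt(2)*k + 2*k - 12*sqrt(2)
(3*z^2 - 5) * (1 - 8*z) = -24*z^3 + 3*z^2 + 40*z - 5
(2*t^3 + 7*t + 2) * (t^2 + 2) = 2*t^5 + 11*t^3 + 2*t^2 + 14*t + 4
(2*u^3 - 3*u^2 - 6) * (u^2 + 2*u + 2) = 2*u^5 + u^4 - 2*u^3 - 12*u^2 - 12*u - 12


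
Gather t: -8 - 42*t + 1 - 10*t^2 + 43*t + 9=-10*t^2 + t + 2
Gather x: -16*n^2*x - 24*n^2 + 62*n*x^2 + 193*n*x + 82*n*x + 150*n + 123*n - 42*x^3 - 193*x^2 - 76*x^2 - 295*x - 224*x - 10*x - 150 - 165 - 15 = -24*n^2 + 273*n - 42*x^3 + x^2*(62*n - 269) + x*(-16*n^2 + 275*n - 529) - 330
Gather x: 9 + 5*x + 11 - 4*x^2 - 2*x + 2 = -4*x^2 + 3*x + 22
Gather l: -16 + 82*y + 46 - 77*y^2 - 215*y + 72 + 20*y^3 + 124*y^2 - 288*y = 20*y^3 + 47*y^2 - 421*y + 102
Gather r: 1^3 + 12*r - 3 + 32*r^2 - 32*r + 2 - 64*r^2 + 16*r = -32*r^2 - 4*r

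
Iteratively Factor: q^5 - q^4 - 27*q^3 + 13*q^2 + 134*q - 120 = (q + 4)*(q^4 - 5*q^3 - 7*q^2 + 41*q - 30) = (q - 5)*(q + 4)*(q^3 - 7*q + 6) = (q - 5)*(q - 1)*(q + 4)*(q^2 + q - 6) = (q - 5)*(q - 2)*(q - 1)*(q + 4)*(q + 3)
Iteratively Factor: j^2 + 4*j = (j)*(j + 4)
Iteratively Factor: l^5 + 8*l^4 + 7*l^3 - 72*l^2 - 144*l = (l - 3)*(l^4 + 11*l^3 + 40*l^2 + 48*l) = l*(l - 3)*(l^3 + 11*l^2 + 40*l + 48) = l*(l - 3)*(l + 4)*(l^2 + 7*l + 12) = l*(l - 3)*(l + 3)*(l + 4)*(l + 4)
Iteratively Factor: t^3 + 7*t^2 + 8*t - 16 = (t - 1)*(t^2 + 8*t + 16) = (t - 1)*(t + 4)*(t + 4)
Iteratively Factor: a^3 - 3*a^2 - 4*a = (a - 4)*(a^2 + a) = (a - 4)*(a + 1)*(a)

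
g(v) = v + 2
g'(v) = 1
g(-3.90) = -1.90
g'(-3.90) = 1.00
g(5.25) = 7.25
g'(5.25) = 1.00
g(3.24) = 5.24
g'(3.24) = 1.00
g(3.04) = 5.04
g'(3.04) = 1.00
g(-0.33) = 1.67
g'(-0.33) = 1.00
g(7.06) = 9.06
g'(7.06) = 1.00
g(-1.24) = 0.76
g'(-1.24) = 1.00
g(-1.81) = 0.19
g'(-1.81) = 1.00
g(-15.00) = -13.00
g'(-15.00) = 1.00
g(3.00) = 5.00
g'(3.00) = 1.00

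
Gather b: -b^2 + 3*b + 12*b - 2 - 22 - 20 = -b^2 + 15*b - 44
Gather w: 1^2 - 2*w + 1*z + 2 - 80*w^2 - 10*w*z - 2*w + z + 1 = -80*w^2 + w*(-10*z - 4) + 2*z + 4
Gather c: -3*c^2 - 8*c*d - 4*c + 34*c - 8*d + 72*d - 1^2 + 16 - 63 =-3*c^2 + c*(30 - 8*d) + 64*d - 48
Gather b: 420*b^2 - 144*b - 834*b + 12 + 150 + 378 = 420*b^2 - 978*b + 540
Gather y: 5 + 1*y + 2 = y + 7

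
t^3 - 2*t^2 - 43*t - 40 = (t - 8)*(t + 1)*(t + 5)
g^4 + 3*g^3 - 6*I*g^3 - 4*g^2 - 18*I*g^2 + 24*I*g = g*(g - 1)*(g + 4)*(g - 6*I)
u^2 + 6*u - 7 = (u - 1)*(u + 7)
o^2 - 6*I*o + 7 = (o - 7*I)*(o + I)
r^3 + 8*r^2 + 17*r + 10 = (r + 1)*(r + 2)*(r + 5)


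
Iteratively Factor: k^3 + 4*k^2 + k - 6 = (k + 3)*(k^2 + k - 2) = (k + 2)*(k + 3)*(k - 1)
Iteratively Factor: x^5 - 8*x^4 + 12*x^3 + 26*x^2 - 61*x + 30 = (x - 1)*(x^4 - 7*x^3 + 5*x^2 + 31*x - 30) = (x - 1)^2*(x^3 - 6*x^2 - x + 30) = (x - 1)^2*(x + 2)*(x^2 - 8*x + 15) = (x - 3)*(x - 1)^2*(x + 2)*(x - 5)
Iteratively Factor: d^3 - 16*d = (d + 4)*(d^2 - 4*d) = (d - 4)*(d + 4)*(d)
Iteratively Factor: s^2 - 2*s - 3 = (s - 3)*(s + 1)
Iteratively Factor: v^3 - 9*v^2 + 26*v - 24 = (v - 4)*(v^2 - 5*v + 6) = (v - 4)*(v - 3)*(v - 2)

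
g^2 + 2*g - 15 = (g - 3)*(g + 5)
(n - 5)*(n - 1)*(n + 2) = n^3 - 4*n^2 - 7*n + 10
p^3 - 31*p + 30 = (p - 5)*(p - 1)*(p + 6)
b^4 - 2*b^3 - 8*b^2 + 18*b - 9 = (b - 3)*(b - 1)^2*(b + 3)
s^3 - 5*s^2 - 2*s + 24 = (s - 4)*(s - 3)*(s + 2)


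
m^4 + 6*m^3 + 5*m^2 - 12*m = m*(m - 1)*(m + 3)*(m + 4)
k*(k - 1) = k^2 - k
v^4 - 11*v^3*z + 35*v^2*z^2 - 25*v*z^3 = v*(v - 5*z)^2*(v - z)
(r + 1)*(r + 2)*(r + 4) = r^3 + 7*r^2 + 14*r + 8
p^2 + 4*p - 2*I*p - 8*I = (p + 4)*(p - 2*I)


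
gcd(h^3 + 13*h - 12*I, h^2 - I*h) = h - I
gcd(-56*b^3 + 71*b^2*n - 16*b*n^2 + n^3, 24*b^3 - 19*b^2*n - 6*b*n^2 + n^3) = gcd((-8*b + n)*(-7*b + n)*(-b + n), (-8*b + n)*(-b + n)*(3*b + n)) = 8*b^2 - 9*b*n + n^2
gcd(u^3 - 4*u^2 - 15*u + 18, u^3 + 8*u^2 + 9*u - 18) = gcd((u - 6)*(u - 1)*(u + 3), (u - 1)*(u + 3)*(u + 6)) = u^2 + 2*u - 3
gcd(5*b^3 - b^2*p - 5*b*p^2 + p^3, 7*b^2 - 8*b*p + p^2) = -b + p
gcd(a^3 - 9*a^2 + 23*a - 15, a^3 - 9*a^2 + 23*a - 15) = a^3 - 9*a^2 + 23*a - 15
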